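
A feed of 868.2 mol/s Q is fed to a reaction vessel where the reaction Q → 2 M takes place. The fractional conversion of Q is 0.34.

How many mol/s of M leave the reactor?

Q reacted = 0.34 × 868.2 = 295.2 mol/s; ν_Q = −1, so ξ = 295.2/1 = 295.2 mol/s.
Outlet amounts (n = n₀ + ν ξ):
  Q: 868.2 − 1(295.2) = 573
  M: 0 + 2(295.2) = 590.4

590 mol/s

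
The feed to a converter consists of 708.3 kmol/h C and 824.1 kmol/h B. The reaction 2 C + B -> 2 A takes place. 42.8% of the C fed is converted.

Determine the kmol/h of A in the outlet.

C reacted = 0.428 × 708.3 = 303.2 kmol/h; ν_C = −2, so ξ = 303.2/2 = 151.6 kmol/h.
Outlet amounts (n = n₀ + ν ξ):
  C: 708.3 − 2(151.6) = 405.1
  B: 824.1 − 1(151.6) = 672.5
  A: 0 + 2(151.6) = 303.2

303 kmol/h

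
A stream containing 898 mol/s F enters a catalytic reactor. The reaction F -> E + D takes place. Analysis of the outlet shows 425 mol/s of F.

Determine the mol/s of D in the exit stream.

For F: n = n₀ − 1ξ → 425 = 898 − 1ξ, giving ξ = 473 mol/s.
Outlet amounts (n = n₀ + ν ξ):
  F: 898 − 1(473) = 425
  E: 0 + 1(473) = 473
  D: 0 + 1(473) = 473

473 mol/s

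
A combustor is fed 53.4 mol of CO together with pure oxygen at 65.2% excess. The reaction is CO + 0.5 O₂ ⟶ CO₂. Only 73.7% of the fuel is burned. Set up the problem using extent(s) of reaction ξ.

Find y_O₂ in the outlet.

Stoichiometric O₂ = 0.5 × 53.4 = 26.7 mol; O₂ fed = 26.7 × 1.652 = 44.11 mol.
Fuel reacted = 0.737 × 53.4 → ξ = 39.36 mol.
Outlet (n = n₀ + ν ξ):
  CO: 53.4 − 1(39.36) = 14.04
  O₂: 44.11 − 0.5(39.36) = 24.43
  CO₂: 0 + 1(39.36) = 39.36
Total out = 77.83 mol; y_O₂ = 24.43 / 77.83 = 0.3139.

0.314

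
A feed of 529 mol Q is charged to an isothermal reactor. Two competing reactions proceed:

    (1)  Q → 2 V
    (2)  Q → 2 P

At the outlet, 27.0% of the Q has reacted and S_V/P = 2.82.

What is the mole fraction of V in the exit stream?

0.314

Conversion of Q: Q consumed = 0.27 × 529 = 142.8 mol = 1ξ₁ + 1ξ₂.
Selectivity: 2ξ₁ / (2ξ₂) = 2.82 → ξ₁ = 2.82 ξ₂.
Substitute: (1·2.82 + 1) ξ₂ = 142.8 → ξ₂ = 37.39 mol, ξ₁ = 105.4 mol.
Outlet amounts (n = n₀ + Σ ν·ξ):
  Q: 529 − 1(105.4) − 1(37.39) = 386.2
  V: 0 + 2(105.4) = 210.9
  P: 0 + 2(37.39) = 74.78
Total out = 671.8 mol; y_V = 210.9 / 671.8 = 0.3139.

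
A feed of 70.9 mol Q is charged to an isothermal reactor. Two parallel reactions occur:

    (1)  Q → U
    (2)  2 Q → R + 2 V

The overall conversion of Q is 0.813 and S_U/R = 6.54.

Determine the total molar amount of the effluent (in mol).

77.6 mol

Conversion of Q: Q consumed = 0.813 × 70.9 = 57.64 mol = 1ξ₁ + 2ξ₂.
Selectivity: 1ξ₁ / (1ξ₂) = 6.54 → ξ₁ = 6.54 ξ₂.
Substitute: (1·6.54 + 2) ξ₂ = 57.64 → ξ₂ = 6.75 mol, ξ₁ = 44.14 mol.
Outlet amounts (n = n₀ + Σ ν·ξ):
  Q: 70.9 − 1(44.14) − 2(6.75) = 13.26
  U: 0 + 1(44.14) = 44.14
  R: 0 + 1(6.75) = 6.75
  V: 0 + 2(6.75) = 13.5
Total out = 13.26 + 44.14 + 6.75 + 13.5 = 77.65 mol.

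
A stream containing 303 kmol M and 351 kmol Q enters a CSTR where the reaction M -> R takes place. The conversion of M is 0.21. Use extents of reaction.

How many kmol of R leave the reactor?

63.6 kmol

M reacted = 0.21 × 303 = 63.63 kmol; ν_M = −1, so ξ = 63.63/1 = 63.63 kmol.
Outlet amounts (n = n₀ + ν ξ):
  M: 303 − 1(63.63) = 239.4
  R: 0 + 1(63.63) = 63.63
  Q: 351 (inert)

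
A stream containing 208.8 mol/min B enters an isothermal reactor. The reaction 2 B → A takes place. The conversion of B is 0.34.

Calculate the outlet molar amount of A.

B reacted = 0.34 × 208.8 = 70.99 mol/min; ν_B = −2, so ξ = 70.99/2 = 35.5 mol/min.
Outlet amounts (n = n₀ + ν ξ):
  B: 208.8 − 2(35.5) = 137.8
  A: 0 + 1(35.5) = 35.5

35.5 mol/min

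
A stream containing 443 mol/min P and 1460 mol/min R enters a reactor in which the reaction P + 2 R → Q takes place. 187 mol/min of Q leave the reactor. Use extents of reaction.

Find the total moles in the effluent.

For Q: n = n₀ + 1ξ → 187 = 0 + 1ξ, giving ξ = 187 mol/min.
Outlet amounts (n = n₀ + ν ξ):
  P: 443 − 1(187) = 256
  R: 1460 − 2(187) = 1086
  Q: 0 + 1(187) = 187
Total out = 256 + 1086 + 187 = 1529 mol/min.

1530 mol/min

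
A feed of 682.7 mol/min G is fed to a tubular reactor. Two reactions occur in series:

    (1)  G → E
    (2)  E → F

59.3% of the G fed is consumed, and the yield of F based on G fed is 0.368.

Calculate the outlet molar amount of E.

154 mol/min

Conversion of G: G consumed = 1ξ₁ = 0.593 × 682.7 → ξ₁ = 404.8 mol/min.
Yield of F: 1ξ₂ / 682.7 = 0.368 → ξ₂ = 251.2 mol/min.
Outlet amounts (n = n₀ + Σ ν·ξ):
  G: 682.7 − 1(404.8) = 277.9
  E: 0 + 1(404.8) − 1(251.2) = 153.6
  F: 0 + 1(251.2) = 251.2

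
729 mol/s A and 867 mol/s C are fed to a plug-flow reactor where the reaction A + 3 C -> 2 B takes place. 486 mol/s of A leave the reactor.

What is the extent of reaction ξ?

For A: n = n₀ − 1ξ → 486 = 729 − 1ξ, giving ξ = 243 mol/s.
Outlet amounts (n = n₀ + ν ξ):
  A: 729 − 1(243) = 486
  C: 867 − 3(243) = 138
  B: 0 + 2(243) = 486

ξ = 243 mol/s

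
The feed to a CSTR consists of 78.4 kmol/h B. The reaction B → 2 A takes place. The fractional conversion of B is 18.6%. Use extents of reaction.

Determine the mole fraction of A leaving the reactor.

B reacted = 0.186 × 78.4 = 14.58 kmol/h; ν_B = −1, so ξ = 14.58/1 = 14.58 kmol/h.
Outlet amounts (n = n₀ + ν ξ):
  B: 78.4 − 1(14.58) = 63.82
  A: 0 + 2(14.58) = 29.16
Total out = 92.98 kmol/h; y_A = 29.16 / 92.98 = 0.3137.

0.314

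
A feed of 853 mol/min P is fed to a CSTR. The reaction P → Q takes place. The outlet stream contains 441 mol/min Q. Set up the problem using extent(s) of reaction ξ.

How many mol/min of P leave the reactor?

412 mol/min

For Q: n = n₀ + 1ξ → 441 = 0 + 1ξ, giving ξ = 441 mol/min.
Outlet amounts (n = n₀ + ν ξ):
  P: 853 − 1(441) = 412
  Q: 0 + 1(441) = 441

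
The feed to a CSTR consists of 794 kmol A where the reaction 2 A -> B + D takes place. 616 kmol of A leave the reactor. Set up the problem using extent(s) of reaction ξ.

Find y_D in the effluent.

For A: n = n₀ − 2ξ → 616 = 794 − 2ξ, giving ξ = 89 kmol.
Outlet amounts (n = n₀ + ν ξ):
  A: 794 − 2(89) = 616
  B: 0 + 1(89) = 89
  D: 0 + 1(89) = 89
Total out = 794 kmol; y_D = 89 / 794 = 0.1121.

0.112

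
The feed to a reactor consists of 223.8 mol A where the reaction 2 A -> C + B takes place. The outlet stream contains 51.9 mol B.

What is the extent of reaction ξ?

ξ = 51.9 mol

For B: n = n₀ + 1ξ → 51.9 = 0 + 1ξ, giving ξ = 51.9 mol.
Outlet amounts (n = n₀ + ν ξ):
  A: 223.8 − 2(51.9) = 120
  C: 0 + 1(51.9) = 51.9
  B: 0 + 1(51.9) = 51.9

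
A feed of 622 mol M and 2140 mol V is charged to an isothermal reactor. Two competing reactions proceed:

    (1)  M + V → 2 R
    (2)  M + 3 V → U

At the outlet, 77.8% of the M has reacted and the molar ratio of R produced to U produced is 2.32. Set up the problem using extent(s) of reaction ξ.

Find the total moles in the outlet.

2090 mol

Conversion of M: M consumed = 0.778 × 622 = 483.9 mol = 1ξ₁ + 1ξ₂.
Selectivity: 2ξ₁ / (1ξ₂) = 2.32 → ξ₁ = 1.16 ξ₂.
Substitute: (1·1.16 + 1) ξ₂ = 483.9 → ξ₂ = 224 mol, ξ₁ = 259.9 mol.
Outlet amounts (n = n₀ + Σ ν·ξ):
  M: 622 − 1(259.9) − 1(224) = 138.1
  V: 2140 − 1(259.9) − 3(224) = 1208
  R: 0 + 2(259.9) = 519.8
  U: 0 + 1(224) = 224
Total out = 138.1 + 1208 + 519.8 + 224 = 2090 mol.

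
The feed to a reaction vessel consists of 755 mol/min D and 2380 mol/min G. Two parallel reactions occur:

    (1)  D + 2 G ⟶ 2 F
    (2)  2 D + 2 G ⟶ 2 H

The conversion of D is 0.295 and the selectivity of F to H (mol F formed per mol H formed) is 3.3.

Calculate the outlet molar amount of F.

277 mol/min

Conversion of D: D consumed = 0.295 × 755 = 222.7 mol/min = 1ξ₁ + 2ξ₂.
Selectivity: 2ξ₁ / (2ξ₂) = 3.3 → ξ₁ = 3.3 ξ₂.
Substitute: (1·3.3 + 2) ξ₂ = 222.7 → ξ₂ = 42.02 mol/min, ξ₁ = 138.7 mol/min.
Outlet amounts (n = n₀ + Σ ν·ξ):
  D: 755 − 1(138.7) − 2(42.02) = 532.3
  G: 2380 − 2(138.7) − 2(42.02) = 2019
  F: 0 + 2(138.7) = 277.4
  H: 0 + 2(42.02) = 84.05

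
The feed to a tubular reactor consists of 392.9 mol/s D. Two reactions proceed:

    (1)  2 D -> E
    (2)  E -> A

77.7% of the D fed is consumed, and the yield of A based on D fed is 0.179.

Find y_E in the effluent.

0.343

Conversion of D: D consumed = 2ξ₁ = 0.777 × 392.9 → ξ₁ = 152.6 mol/s.
Yield of A: 1ξ₂ / 392.9 = 0.179 → ξ₂ = 70.33 mol/s.
Outlet amounts (n = n₀ + Σ ν·ξ):
  D: 392.9 − 2(152.6) = 87.62
  E: 0 + 1(152.6) − 1(70.33) = 82.31
  A: 0 + 1(70.33) = 70.33
Total out = 240.3 mol/s; y_E = 82.31 / 240.3 = 0.3426.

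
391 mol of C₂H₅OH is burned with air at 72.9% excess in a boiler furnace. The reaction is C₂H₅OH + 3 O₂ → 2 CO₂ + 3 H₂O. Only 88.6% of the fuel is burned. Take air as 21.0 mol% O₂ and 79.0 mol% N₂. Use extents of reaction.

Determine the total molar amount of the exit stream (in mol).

Stoichiometric O₂ = 3 × 391 = 1173 mol; O₂ fed = 1173 × 1.729 = 2028 mol.
N₂ fed = 2028 × 79/21 = 7630 mol.
Fuel reacted = 0.886 × 391 → ξ = 346.4 mol.
Outlet (n = n₀ + ν ξ):
  C₂H₅OH: 391 − 1(346.4) = 44.57
  O₂: 2028 − 3(346.4) = 988.8
  N₂: 7630 (inert)
  CO₂: 0 + 2(346.4) = 692.9
  H₂O: 0 + 3(346.4) = 1039
Total out = 44.57 + 988.8 + 7630 + 692.9 + 1039 = 10400 mol.

10400 mol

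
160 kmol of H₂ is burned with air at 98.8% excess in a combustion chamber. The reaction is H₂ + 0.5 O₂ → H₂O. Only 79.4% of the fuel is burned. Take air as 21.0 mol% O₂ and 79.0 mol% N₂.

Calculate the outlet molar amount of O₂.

Stoichiometric O₂ = 0.5 × 160 = 80 kmol; O₂ fed = 80 × 1.988 = 159 kmol.
N₂ fed = 159 × 79/21 = 598.3 kmol.
Fuel reacted = 0.794 × 160 → ξ = 127 kmol.
Outlet (n = n₀ + ν ξ):
  H₂: 160 − 1(127) = 32.96
  O₂: 159 − 0.5(127) = 95.52
  N₂: 598.3 (inert)
  H₂O: 0 + 1(127) = 127

95.5 kmol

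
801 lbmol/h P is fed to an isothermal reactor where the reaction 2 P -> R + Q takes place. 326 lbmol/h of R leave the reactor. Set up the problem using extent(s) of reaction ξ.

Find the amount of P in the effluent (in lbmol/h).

For R: n = n₀ + 1ξ → 326 = 0 + 1ξ, giving ξ = 326 lbmol/h.
Outlet amounts (n = n₀ + ν ξ):
  P: 801 − 2(326) = 149
  R: 0 + 1(326) = 326
  Q: 0 + 1(326) = 326

149 lbmol/h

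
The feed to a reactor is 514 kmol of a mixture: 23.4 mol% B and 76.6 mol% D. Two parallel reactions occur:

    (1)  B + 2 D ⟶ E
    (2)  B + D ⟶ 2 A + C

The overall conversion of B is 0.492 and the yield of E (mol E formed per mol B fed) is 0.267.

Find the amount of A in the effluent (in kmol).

Yield of E: 1ξ₁ / 120.3 = 0.267 → ξ₁ = 32.11 kmol.
Conversion of B: 1ξ₁ + 1ξ₂ = 0.492 × 120.3 = 59.18 → ξ₂ = 27.06 kmol.
Outlet amounts (n = n₀ + Σ ν·ξ):
  B: 120.3 − 1(32.11) − 1(27.06) = 61.1
  D: 393.7 − 2(32.11) − 1(27.06) = 302.4
  E: 0 + 1(32.11) = 32.11
  A: 0 + 2(27.06) = 54.12
  C: 0 + 1(27.06) = 27.06

54.1 kmol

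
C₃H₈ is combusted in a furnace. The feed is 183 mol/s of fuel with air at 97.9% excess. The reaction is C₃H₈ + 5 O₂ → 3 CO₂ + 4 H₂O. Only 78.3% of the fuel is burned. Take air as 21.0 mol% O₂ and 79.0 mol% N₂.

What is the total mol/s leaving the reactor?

8950 mol/s

Stoichiometric O₂ = 5 × 183 = 915 mol/s; O₂ fed = 915 × 1.979 = 1811 mol/s.
N₂ fed = 1811 × 79/21 = 6812 mol/s.
Fuel reacted = 0.783 × 183 → ξ = 143.3 mol/s.
Outlet (n = n₀ + ν ξ):
  C₃H₈: 183 − 1(143.3) = 39.71
  O₂: 1811 − 5(143.3) = 1094
  N₂: 6812 (inert)
  CO₂: 0 + 3(143.3) = 429.9
  H₂O: 0 + 4(143.3) = 573.2
Total out = 39.71 + 1094 + 6812 + 429.9 + 573.2 = 8949 mol/s.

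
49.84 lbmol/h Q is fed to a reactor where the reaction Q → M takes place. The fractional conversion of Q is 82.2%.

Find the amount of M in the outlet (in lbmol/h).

Q reacted = 0.822 × 49.84 = 40.97 lbmol/h; ν_Q = −1, so ξ = 40.97/1 = 40.97 lbmol/h.
Outlet amounts (n = n₀ + ν ξ):
  Q: 49.84 − 1(40.97) = 8.872
  M: 0 + 1(40.97) = 40.97

41 lbmol/h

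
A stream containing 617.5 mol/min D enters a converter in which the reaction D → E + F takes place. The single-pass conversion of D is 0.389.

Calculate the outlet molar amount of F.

D reacted = 0.389 × 617.5 = 240.2 mol/min; ν_D = −1, so ξ = 240.2/1 = 240.2 mol/min.
Outlet amounts (n = n₀ + ν ξ):
  D: 617.5 − 1(240.2) = 377.3
  E: 0 + 1(240.2) = 240.2
  F: 0 + 1(240.2) = 240.2

240 mol/min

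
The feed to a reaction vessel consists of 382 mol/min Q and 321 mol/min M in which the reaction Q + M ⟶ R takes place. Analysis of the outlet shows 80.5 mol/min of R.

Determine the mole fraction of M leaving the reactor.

0.386

For R: n = n₀ + 1ξ → 80.5 = 0 + 1ξ, giving ξ = 80.5 mol/min.
Outlet amounts (n = n₀ + ν ξ):
  Q: 382 − 1(80.5) = 301.5
  M: 321 − 1(80.5) = 240.5
  R: 0 + 1(80.5) = 80.5
Total out = 622.5 mol/min; y_M = 240.5 / 622.5 = 0.3863.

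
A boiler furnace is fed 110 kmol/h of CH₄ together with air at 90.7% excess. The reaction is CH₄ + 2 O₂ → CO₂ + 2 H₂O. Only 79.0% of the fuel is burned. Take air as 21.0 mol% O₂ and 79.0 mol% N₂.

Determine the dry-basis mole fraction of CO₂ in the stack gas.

Stoichiometric O₂ = 2 × 110 = 220 kmol/h; O₂ fed = 220 × 1.907 = 419.5 kmol/h.
N₂ fed = 419.5 × 79/21 = 1578 kmol/h.
Fuel reacted = 0.79 × 110 → ξ = 86.9 kmol/h.
Outlet (n = n₀ + ν ξ):
  CH₄: 110 − 1(86.9) = 23.1
  O₂: 419.5 − 2(86.9) = 245.7
  N₂: 1578 (inert)
  CO₂: 0 + 1(86.9) = 86.9
  H₂O: 0 + 2(86.9) = 173.8
Dry total = 1934 kmol/h; y_CO₂ (dry) = 86.9 / 1934 = 0.04493.

0.0449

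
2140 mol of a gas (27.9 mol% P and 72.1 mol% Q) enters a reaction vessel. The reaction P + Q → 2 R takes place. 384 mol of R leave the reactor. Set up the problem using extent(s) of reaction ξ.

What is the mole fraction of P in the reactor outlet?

0.189

For R: n = n₀ + 2ξ → 384 = 0 + 2ξ, giving ξ = 192 mol.
Outlet amounts (n = n₀ + ν ξ):
  P: 597.1 − 1(192) = 405.1
  Q: 1543 − 1(192) = 1351
  R: 0 + 2(192) = 384
Total out = 2140 mol; y_P = 405.1 / 2140 = 0.1893.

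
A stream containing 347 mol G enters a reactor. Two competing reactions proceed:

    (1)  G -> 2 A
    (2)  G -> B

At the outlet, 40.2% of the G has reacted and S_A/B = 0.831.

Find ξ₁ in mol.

Conversion of G: G consumed = 0.402 × 347 = 139.5 mol = 1ξ₁ + 1ξ₂.
Selectivity: 2ξ₁ / (1ξ₂) = 0.831 → ξ₁ = 0.4155 ξ₂.
Substitute: (1·0.4155 + 1) ξ₂ = 139.5 → ξ₂ = 98.55 mol, ξ₁ = 40.95 mol.
Outlet amounts (n = n₀ + Σ ν·ξ):
  G: 347 − 1(40.95) − 1(98.55) = 207.5
  A: 0 + 2(40.95) = 81.89
  B: 0 + 1(98.55) = 98.55

ξ₁ = 40.9 mol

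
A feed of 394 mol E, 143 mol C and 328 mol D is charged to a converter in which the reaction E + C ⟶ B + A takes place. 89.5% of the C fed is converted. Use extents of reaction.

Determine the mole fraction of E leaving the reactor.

0.308

C reacted = 0.895 × 143 = 128 mol; ν_C = −1, so ξ = 128/1 = 128 mol.
Outlet amounts (n = n₀ + ν ξ):
  E: 394 − 1(128) = 266
  C: 143 − 1(128) = 15.02
  B: 0 + 1(128) = 128
  A: 0 + 1(128) = 128
  D: 328 (inert)
Total out = 865 mol; y_E = 266 / 865 = 0.3075.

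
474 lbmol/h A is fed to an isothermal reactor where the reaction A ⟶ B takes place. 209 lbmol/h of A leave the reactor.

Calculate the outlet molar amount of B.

265 lbmol/h

For A: n = n₀ − 1ξ → 209 = 474 − 1ξ, giving ξ = 265 lbmol/h.
Outlet amounts (n = n₀ + ν ξ):
  A: 474 − 1(265) = 209
  B: 0 + 1(265) = 265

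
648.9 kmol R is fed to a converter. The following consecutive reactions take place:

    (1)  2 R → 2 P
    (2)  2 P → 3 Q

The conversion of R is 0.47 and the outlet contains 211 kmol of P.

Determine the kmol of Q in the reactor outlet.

141 kmol

Conversion of R: R consumed = 2ξ₁ = 0.47 × 648.9 → ξ₁ = 152.5 kmol.
P balance: n_P = 0 + 2ξ₁ − 2ξ₂ = 211 → ξ₂ = (2·152.5 − 211)/2 = 46.99 kmol.
Outlet amounts (n = n₀ + Σ ν·ξ):
  R: 648.9 − 2(152.5) = 343.9
  P: 0 + 2(152.5) − 2(46.99) = 211
  Q: 0 + 3(46.99) = 141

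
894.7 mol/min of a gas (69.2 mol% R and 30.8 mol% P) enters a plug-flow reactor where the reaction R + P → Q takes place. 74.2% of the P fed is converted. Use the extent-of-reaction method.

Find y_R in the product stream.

0.601

P reacted = 0.742 × 275.6 = 204.5 mol/min; ν_P = −1, so ξ = 204.5/1 = 204.5 mol/min.
Outlet amounts (n = n₀ + ν ξ):
  R: 619.1 − 1(204.5) = 414.7
  P: 275.6 − 1(204.5) = 71.1
  Q: 0 + 1(204.5) = 204.5
Total out = 690.2 mol/min; y_R = 414.7 / 690.2 = 0.6008.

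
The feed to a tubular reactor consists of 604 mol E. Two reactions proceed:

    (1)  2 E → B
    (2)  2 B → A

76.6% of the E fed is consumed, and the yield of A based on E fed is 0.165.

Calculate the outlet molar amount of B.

32 mol

Conversion of E: E consumed = 2ξ₁ = 0.766 × 604 → ξ₁ = 231.3 mol.
Yield of A: 1ξ₂ / 604 = 0.165 → ξ₂ = 99.66 mol.
Outlet amounts (n = n₀ + Σ ν·ξ):
  E: 604 − 2(231.3) = 141.3
  B: 0 + 1(231.3) − 2(99.66) = 32.01
  A: 0 + 1(99.66) = 99.66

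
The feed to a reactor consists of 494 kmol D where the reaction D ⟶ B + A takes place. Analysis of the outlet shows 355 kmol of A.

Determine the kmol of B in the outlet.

355 kmol

For A: n = n₀ + 1ξ → 355 = 0 + 1ξ, giving ξ = 355 kmol.
Outlet amounts (n = n₀ + ν ξ):
  D: 494 − 1(355) = 139
  B: 0 + 1(355) = 355
  A: 0 + 1(355) = 355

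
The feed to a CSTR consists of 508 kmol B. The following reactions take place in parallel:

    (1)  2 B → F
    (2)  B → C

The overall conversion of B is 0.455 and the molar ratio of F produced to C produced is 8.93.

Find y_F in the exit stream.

0.275

Conversion of B: B consumed = 0.455 × 508 = 231.1 kmol = 2ξ₁ + 1ξ₂.
Selectivity: 1ξ₁ / (1ξ₂) = 8.93 → ξ₁ = 8.93 ξ₂.
Substitute: (2·8.93 + 1) ξ₂ = 231.1 → ξ₂ = 12.26 kmol, ξ₁ = 109.4 kmol.
Outlet amounts (n = n₀ + Σ ν·ξ):
  B: 508 − 2(109.4) − 1(12.26) = 276.9
  F: 0 + 1(109.4) = 109.4
  C: 0 + 1(12.26) = 12.26
Total out = 398.6 kmol; y_F = 109.4 / 398.6 = 0.2746.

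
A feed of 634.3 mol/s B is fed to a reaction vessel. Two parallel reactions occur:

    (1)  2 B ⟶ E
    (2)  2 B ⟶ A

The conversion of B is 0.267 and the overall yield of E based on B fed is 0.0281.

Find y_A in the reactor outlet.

Yield of E: 1ξ₁ / 634.3 = 0.0281 → ξ₁ = 17.82 mol/s.
Conversion of B: 2ξ₁ + 2ξ₂ = 0.267 × 634.3 = 169.4 → ξ₂ = 66.86 mol/s.
Outlet amounts (n = n₀ + Σ ν·ξ):
  B: 634.3 − 2(17.82) − 2(66.86) = 464.9
  E: 0 + 1(17.82) = 17.82
  A: 0 + 1(66.86) = 66.86
Total out = 549.6 mol/s; y_A = 66.86 / 549.6 = 0.1216.

0.122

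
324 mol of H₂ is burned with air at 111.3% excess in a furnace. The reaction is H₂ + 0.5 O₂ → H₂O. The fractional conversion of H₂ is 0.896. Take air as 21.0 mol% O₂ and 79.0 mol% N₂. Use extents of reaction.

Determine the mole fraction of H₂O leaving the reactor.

Stoichiometric O₂ = 0.5 × 324 = 162 mol; O₂ fed = 162 × 2.113 = 342.3 mol.
N₂ fed = 342.3 × 79/21 = 1288 mol.
Fuel reacted = 0.896 × 324 → ξ = 290.3 mol.
Outlet (n = n₀ + ν ξ):
  H₂: 324 − 1(290.3) = 33.7
  O₂: 342.3 − 0.5(290.3) = 197.2
  N₂: 1288 (inert)
  H₂O: 0 + 1(290.3) = 290.3
Total out = 1809 mol; y_H₂O = 290.3 / 1809 = 0.1605.

0.16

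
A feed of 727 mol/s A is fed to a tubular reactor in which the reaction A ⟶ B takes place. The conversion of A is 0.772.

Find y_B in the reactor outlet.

A reacted = 0.772 × 727 = 561.2 mol/s; ν_A = −1, so ξ = 561.2/1 = 561.2 mol/s.
Outlet amounts (n = n₀ + ν ξ):
  A: 727 − 1(561.2) = 165.8
  B: 0 + 1(561.2) = 561.2
Total out = 727 mol/s; y_B = 561.2 / 727 = 0.772.

0.772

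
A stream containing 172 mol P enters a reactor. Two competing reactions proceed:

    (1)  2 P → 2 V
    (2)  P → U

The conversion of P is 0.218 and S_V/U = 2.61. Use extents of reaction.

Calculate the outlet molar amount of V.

Conversion of P: P consumed = 0.218 × 172 = 37.5 mol = 2ξ₁ + 1ξ₂.
Selectivity: 2ξ₁ / (1ξ₂) = 2.61 → ξ₁ = 1.305 ξ₂.
Substitute: (2·1.305 + 1) ξ₂ = 37.5 → ξ₂ = 10.39 mol, ξ₁ = 13.55 mol.
Outlet amounts (n = n₀ + Σ ν·ξ):
  P: 172 − 2(13.55) − 1(10.39) = 134.5
  V: 0 + 2(13.55) = 27.11
  U: 0 + 1(10.39) = 10.39

27.1 mol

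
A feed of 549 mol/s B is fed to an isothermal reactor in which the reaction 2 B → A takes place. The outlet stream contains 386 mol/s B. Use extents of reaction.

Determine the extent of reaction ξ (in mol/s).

ξ = 81.5 mol/s

For B: n = n₀ − 2ξ → 386 = 549 − 2ξ, giving ξ = 81.5 mol/s.
Outlet amounts (n = n₀ + ν ξ):
  B: 549 − 2(81.5) = 386
  A: 0 + 1(81.5) = 81.5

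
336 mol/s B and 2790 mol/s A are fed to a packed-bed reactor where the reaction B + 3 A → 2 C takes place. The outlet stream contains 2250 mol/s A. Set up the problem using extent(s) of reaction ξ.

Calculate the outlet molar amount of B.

For A: n = n₀ − 3ξ → 2250 = 2790 − 3ξ, giving ξ = 180 mol/s.
Outlet amounts (n = n₀ + ν ξ):
  B: 336 − 1(180) = 156
  A: 2790 − 3(180) = 2250
  C: 0 + 2(180) = 360

156 mol/s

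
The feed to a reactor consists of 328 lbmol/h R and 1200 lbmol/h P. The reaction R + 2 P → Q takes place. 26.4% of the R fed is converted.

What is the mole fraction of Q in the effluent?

0.0639

R reacted = 0.264 × 328 = 86.59 lbmol/h; ν_R = −1, so ξ = 86.59/1 = 86.59 lbmol/h.
Outlet amounts (n = n₀ + ν ξ):
  R: 328 − 1(86.59) = 241.4
  P: 1200 − 2(86.59) = 1027
  Q: 0 + 1(86.59) = 86.59
Total out = 1355 lbmol/h; y_Q = 86.59 / 1355 = 0.06391.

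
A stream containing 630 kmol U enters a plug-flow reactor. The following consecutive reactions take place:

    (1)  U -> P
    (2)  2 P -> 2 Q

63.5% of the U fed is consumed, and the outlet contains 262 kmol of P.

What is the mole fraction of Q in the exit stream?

0.219

Conversion of U: U consumed = 1ξ₁ = 0.635 × 630 → ξ₁ = 400.1 kmol.
P balance: n_P = 0 + 1ξ₁ − 2ξ₂ = 262 → ξ₂ = (1·400.1 − 262)/2 = 69.03 kmol.
Outlet amounts (n = n₀ + Σ ν·ξ):
  U: 630 − 1(400.1) = 229.9
  P: 0 + 1(400.1) − 2(69.03) = 262
  Q: 0 + 2(69.03) = 138.1
Total out = 630 kmol; y_Q = 138.1 / 630 = 0.2191.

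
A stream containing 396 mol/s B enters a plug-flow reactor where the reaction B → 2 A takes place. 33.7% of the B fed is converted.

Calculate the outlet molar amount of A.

267 mol/s

B reacted = 0.337 × 396 = 133.5 mol/s; ν_B = −1, so ξ = 133.5/1 = 133.5 mol/s.
Outlet amounts (n = n₀ + ν ξ):
  B: 396 − 1(133.5) = 262.5
  A: 0 + 2(133.5) = 266.9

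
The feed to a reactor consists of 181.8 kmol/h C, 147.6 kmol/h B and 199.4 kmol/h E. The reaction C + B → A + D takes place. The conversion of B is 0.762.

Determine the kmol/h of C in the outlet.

B reacted = 0.762 × 147.6 = 112.5 kmol/h; ν_B = −1, so ξ = 112.5/1 = 112.5 kmol/h.
Outlet amounts (n = n₀ + ν ξ):
  C: 181.8 − 1(112.5) = 69.33
  B: 147.6 − 1(112.5) = 35.13
  A: 0 + 1(112.5) = 112.5
  D: 0 + 1(112.5) = 112.5
  E: 199.4 (inert)

69.3 kmol/h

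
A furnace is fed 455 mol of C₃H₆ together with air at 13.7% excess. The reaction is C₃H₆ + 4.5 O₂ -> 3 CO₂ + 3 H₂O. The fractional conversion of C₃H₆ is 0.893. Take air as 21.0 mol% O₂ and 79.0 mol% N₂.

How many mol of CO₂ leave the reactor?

Stoichiometric O₂ = 4.5 × 455 = 2048 mol; O₂ fed = 2048 × 1.137 = 2328 mol.
N₂ fed = 2328 × 79/21 = 8758 mol.
Fuel reacted = 0.893 × 455 → ξ = 406.3 mol.
Outlet (n = n₀ + ν ξ):
  C₃H₆: 455 − 1(406.3) = 48.69
  O₂: 2328 − 4.5(406.3) = 499.6
  N₂: 8758 (inert)
  CO₂: 0 + 3(406.3) = 1219
  H₂O: 0 + 3(406.3) = 1219

1220 mol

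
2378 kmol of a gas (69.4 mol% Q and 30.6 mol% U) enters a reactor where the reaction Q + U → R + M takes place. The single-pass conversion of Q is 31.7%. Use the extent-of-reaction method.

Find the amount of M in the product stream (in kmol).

523 kmol

Q reacted = 0.317 × 1650 = 523.2 kmol; ν_Q = −1, so ξ = 523.2/1 = 523.2 kmol.
Outlet amounts (n = n₀ + ν ξ):
  Q: 1650 − 1(523.2) = 1127
  U: 727.7 − 1(523.2) = 204.5
  R: 0 + 1(523.2) = 523.2
  M: 0 + 1(523.2) = 523.2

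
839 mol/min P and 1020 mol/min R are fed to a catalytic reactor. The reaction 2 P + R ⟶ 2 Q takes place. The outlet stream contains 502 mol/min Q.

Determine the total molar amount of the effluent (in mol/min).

1610 mol/min

For Q: n = n₀ + 2ξ → 502 = 0 + 2ξ, giving ξ = 251 mol/min.
Outlet amounts (n = n₀ + ν ξ):
  P: 839 − 2(251) = 337
  R: 1020 − 1(251) = 769
  Q: 0 + 2(251) = 502
Total out = 337 + 769 + 502 = 1608 mol/min.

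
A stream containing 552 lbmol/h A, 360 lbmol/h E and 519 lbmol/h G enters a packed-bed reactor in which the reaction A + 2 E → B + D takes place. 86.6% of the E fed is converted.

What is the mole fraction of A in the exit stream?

E reacted = 0.866 × 360 = 311.8 lbmol/h; ν_E = −2, so ξ = 311.8/2 = 155.9 lbmol/h.
Outlet amounts (n = n₀ + ν ξ):
  A: 552 − 1(155.9) = 396.1
  E: 360 − 2(155.9) = 48.24
  B: 0 + 1(155.9) = 155.9
  D: 0 + 1(155.9) = 155.9
  G: 519 (inert)
Total out = 1275 lbmol/h; y_A = 396.1 / 1275 = 0.3107.

0.311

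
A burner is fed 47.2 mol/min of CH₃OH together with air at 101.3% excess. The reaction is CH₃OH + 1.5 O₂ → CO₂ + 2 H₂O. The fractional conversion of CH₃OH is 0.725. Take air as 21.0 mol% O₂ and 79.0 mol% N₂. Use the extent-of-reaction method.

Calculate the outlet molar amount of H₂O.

Stoichiometric O₂ = 1.5 × 47.2 = 70.8 mol/min; O₂ fed = 70.8 × 2.013 = 142.5 mol/min.
N₂ fed = 142.5 × 79/21 = 536.1 mol/min.
Fuel reacted = 0.725 × 47.2 → ξ = 34.22 mol/min.
Outlet (n = n₀ + ν ξ):
  CH₃OH: 47.2 − 1(34.22) = 12.98
  O₂: 142.5 − 1.5(34.22) = 91.19
  N₂: 536.1 (inert)
  CO₂: 0 + 1(34.22) = 34.22
  H₂O: 0 + 2(34.22) = 68.44

68.4 mol/min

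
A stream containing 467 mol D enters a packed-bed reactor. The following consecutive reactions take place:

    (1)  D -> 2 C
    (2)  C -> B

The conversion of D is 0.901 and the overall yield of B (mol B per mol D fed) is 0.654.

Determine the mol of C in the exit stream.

Conversion of D: D consumed = 1ξ₁ = 0.901 × 467 → ξ₁ = 420.8 mol.
Yield of B: 1ξ₂ / 467 = 0.654 → ξ₂ = 305.4 mol.
Outlet amounts (n = n₀ + Σ ν·ξ):
  D: 467 − 1(420.8) = 46.23
  C: 0 + 2(420.8) − 1(305.4) = 536.1
  B: 0 + 1(305.4) = 305.4

536 mol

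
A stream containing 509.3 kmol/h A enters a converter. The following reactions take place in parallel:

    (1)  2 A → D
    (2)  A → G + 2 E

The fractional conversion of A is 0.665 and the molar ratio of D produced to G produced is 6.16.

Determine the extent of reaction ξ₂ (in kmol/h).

ξ₂ = 25.4 kmol/h

Conversion of A: A consumed = 0.665 × 509.3 = 338.7 kmol/h = 2ξ₁ + 1ξ₂.
Selectivity: 1ξ₁ / (1ξ₂) = 6.16 → ξ₁ = 6.16 ξ₂.
Substitute: (2·6.16 + 1) ξ₂ = 338.7 → ξ₂ = 25.43 kmol/h, ξ₁ = 156.6 kmol/h.
Outlet amounts (n = n₀ + Σ ν·ξ):
  A: 509.3 − 2(156.6) − 1(25.43) = 170.6
  D: 0 + 1(156.6) = 156.6
  G: 0 + 1(25.43) = 25.43
  E: 0 + 2(25.43) = 50.85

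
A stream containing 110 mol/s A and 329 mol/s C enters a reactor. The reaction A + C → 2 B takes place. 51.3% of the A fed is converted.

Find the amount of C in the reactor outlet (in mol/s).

A reacted = 0.513 × 110 = 56.43 mol/s; ν_A = −1, so ξ = 56.43/1 = 56.43 mol/s.
Outlet amounts (n = n₀ + ν ξ):
  A: 110 − 1(56.43) = 53.57
  C: 329 − 1(56.43) = 272.6
  B: 0 + 2(56.43) = 112.9

273 mol/s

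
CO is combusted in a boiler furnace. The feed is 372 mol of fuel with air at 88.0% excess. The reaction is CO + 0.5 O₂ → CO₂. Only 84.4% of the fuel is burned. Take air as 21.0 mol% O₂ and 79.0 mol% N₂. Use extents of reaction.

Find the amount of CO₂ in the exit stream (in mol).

Stoichiometric O₂ = 0.5 × 372 = 186 mol; O₂ fed = 186 × 1.880 = 349.7 mol.
N₂ fed = 349.7 × 79/21 = 1315 mol.
Fuel reacted = 0.844 × 372 → ξ = 314 mol.
Outlet (n = n₀ + ν ξ):
  CO: 372 − 1(314) = 58.03
  O₂: 349.7 − 0.5(314) = 192.7
  N₂: 1315 (inert)
  CO₂: 0 + 1(314) = 314

314 mol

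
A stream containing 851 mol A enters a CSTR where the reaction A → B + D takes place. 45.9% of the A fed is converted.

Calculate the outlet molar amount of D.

A reacted = 0.459 × 851 = 390.6 mol; ν_A = −1, so ξ = 390.6/1 = 390.6 mol.
Outlet amounts (n = n₀ + ν ξ):
  A: 851 − 1(390.6) = 460.4
  B: 0 + 1(390.6) = 390.6
  D: 0 + 1(390.6) = 390.6

391 mol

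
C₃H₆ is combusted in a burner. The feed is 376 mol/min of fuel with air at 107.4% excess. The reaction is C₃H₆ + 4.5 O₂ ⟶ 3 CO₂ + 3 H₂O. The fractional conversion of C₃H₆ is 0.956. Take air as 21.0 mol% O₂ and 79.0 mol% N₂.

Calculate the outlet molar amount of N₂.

Stoichiometric O₂ = 4.5 × 376 = 1692 mol/min; O₂ fed = 1692 × 2.074 = 3509 mol/min.
N₂ fed = 3509 × 79/21 = 13200 mol/min.
Fuel reacted = 0.956 × 376 → ξ = 359.5 mol/min.
Outlet (n = n₀ + ν ξ):
  C₃H₆: 376 − 1(359.5) = 16.54
  O₂: 3509 − 4.5(359.5) = 1892
  N₂: 13200 (inert)
  CO₂: 0 + 3(359.5) = 1078
  H₂O: 0 + 3(359.5) = 1078

13200 mol/min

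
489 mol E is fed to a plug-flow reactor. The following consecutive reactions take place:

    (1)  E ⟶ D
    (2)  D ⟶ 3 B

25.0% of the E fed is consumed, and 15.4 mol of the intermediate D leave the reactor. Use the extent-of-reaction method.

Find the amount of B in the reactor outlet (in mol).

Conversion of E: E consumed = 1ξ₁ = 0.25 × 489 → ξ₁ = 122.2 mol.
D balance: n_D = 0 + 1ξ₁ − 1ξ₂ = 15.4 → ξ₂ = (1·122.2 − 15.4)/1 = 106.8 mol.
Outlet amounts (n = n₀ + Σ ν·ξ):
  E: 489 − 1(122.2) = 366.8
  D: 0 + 1(122.2) − 1(106.8) = 15.4
  B: 0 + 3(106.8) = 320.5

321 mol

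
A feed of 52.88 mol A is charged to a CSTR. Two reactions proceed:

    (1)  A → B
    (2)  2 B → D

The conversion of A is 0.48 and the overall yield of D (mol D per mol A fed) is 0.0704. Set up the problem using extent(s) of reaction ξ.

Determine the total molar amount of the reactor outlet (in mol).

49.2 mol

Conversion of A: A consumed = 1ξ₁ = 0.48 × 52.88 → ξ₁ = 25.38 mol.
Yield of D: 1ξ₂ / 52.88 = 0.0704 → ξ₂ = 3.723 mol.
Outlet amounts (n = n₀ + Σ ν·ξ):
  A: 52.88 − 1(25.38) = 27.5
  B: 0 + 1(25.38) − 2(3.723) = 17.94
  D: 0 + 1(3.723) = 3.723
Total out = 27.5 + 17.94 + 3.723 = 49.16 mol.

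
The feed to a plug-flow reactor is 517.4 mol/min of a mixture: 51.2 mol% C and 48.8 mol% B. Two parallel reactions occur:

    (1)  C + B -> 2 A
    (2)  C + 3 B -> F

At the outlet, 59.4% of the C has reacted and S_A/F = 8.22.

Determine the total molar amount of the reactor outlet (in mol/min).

425 mol/min

Conversion of C: C consumed = 0.594 × 264.9 = 157.4 mol/min = 1ξ₁ + 1ξ₂.
Selectivity: 2ξ₁ / (1ξ₂) = 8.22 → ξ₁ = 4.11 ξ₂.
Substitute: (1·4.11 + 1) ξ₂ = 157.4 → ξ₂ = 30.79 mol/min, ξ₁ = 126.6 mol/min.
Outlet amounts (n = n₀ + Σ ν·ξ):
  C: 264.9 − 1(126.6) − 1(30.79) = 107.6
  B: 252.5 − 1(126.6) − 3(30.79) = 33.55
  A: 0 + 2(126.6) = 253.1
  F: 0 + 1(30.79) = 30.79
Total out = 107.6 + 33.55 + 253.1 + 30.79 = 425 mol/min.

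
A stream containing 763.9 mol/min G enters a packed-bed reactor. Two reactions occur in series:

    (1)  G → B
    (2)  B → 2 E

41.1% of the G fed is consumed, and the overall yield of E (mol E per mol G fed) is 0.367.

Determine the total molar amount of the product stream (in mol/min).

904 mol/min

Conversion of G: G consumed = 1ξ₁ = 0.411 × 763.9 → ξ₁ = 314 mol/min.
Yield of E: 2ξ₂ / 763.9 = 0.367 → ξ₂ = 140.2 mol/min.
Outlet amounts (n = n₀ + Σ ν·ξ):
  G: 763.9 − 1(314) = 449.9
  B: 0 + 1(314) − 1(140.2) = 173.8
  E: 0 + 2(140.2) = 280.4
Total out = 449.9 + 173.8 + 280.4 = 904.1 mol/min.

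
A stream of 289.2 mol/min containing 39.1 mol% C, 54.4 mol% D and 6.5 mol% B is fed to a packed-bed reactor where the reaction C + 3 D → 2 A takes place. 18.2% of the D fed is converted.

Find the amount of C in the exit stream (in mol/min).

D reacted = 0.182 × 157.3 = 28.63 mol/min; ν_D = −3, so ξ = 28.63/3 = 9.544 mol/min.
Outlet amounts (n = n₀ + ν ξ):
  C: 113.1 − 1(9.544) = 103.5
  D: 157.3 − 3(9.544) = 128.7
  A: 0 + 2(9.544) = 19.09
  B: 18.8 (inert)

104 mol/min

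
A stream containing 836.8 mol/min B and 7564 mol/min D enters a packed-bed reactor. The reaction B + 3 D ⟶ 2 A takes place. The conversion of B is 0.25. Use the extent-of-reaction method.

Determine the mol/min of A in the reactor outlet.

418 mol/min

B reacted = 0.25 × 836.8 = 209.2 mol/min; ν_B = −1, so ξ = 209.2/1 = 209.2 mol/min.
Outlet amounts (n = n₀ + ν ξ):
  B: 836.8 − 1(209.2) = 627.6
  D: 7564 − 3(209.2) = 6936
  A: 0 + 2(209.2) = 418.4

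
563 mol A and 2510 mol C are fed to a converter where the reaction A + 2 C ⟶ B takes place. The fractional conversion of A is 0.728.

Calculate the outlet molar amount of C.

1690 mol

A reacted = 0.728 × 563 = 409.9 mol; ν_A = −1, so ξ = 409.9/1 = 409.9 mol.
Outlet amounts (n = n₀ + ν ξ):
  A: 563 − 1(409.9) = 153.1
  C: 2510 − 2(409.9) = 1690
  B: 0 + 1(409.9) = 409.9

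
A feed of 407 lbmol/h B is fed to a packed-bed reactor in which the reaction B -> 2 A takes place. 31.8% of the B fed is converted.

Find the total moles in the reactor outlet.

536 lbmol/h

B reacted = 0.318 × 407 = 129.4 lbmol/h; ν_B = −1, so ξ = 129.4/1 = 129.4 lbmol/h.
Outlet amounts (n = n₀ + ν ξ):
  B: 407 − 1(129.4) = 277.6
  A: 0 + 2(129.4) = 258.9
Total out = 277.6 + 258.9 = 536.4 lbmol/h.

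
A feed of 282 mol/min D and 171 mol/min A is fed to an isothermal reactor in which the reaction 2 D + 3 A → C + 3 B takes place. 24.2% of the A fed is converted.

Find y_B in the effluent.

A reacted = 0.242 × 171 = 41.38 mol/min; ν_A = −3, so ξ = 41.38/3 = 13.79 mol/min.
Outlet amounts (n = n₀ + ν ξ):
  D: 282 − 2(13.79) = 254.4
  A: 171 − 3(13.79) = 129.6
  C: 0 + 1(13.79) = 13.79
  B: 0 + 3(13.79) = 41.38
Total out = 439.2 mol/min; y_B = 41.38 / 439.2 = 0.09422.

0.0942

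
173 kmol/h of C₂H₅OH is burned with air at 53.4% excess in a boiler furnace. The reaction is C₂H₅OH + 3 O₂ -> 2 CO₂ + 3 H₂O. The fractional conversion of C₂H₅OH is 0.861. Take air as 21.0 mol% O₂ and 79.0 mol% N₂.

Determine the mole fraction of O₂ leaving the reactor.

Stoichiometric O₂ = 3 × 173 = 519 kmol/h; O₂ fed = 519 × 1.534 = 796.1 kmol/h.
N₂ fed = 796.1 × 79/21 = 2995 kmol/h.
Fuel reacted = 0.861 × 173 → ξ = 149 kmol/h.
Outlet (n = n₀ + ν ξ):
  C₂H₅OH: 173 − 1(149) = 24.05
  O₂: 796.1 − 3(149) = 349.3
  N₂: 2995 (inert)
  CO₂: 0 + 2(149) = 297.9
  H₂O: 0 + 3(149) = 446.9
Total out = 4113 kmol/h; y_O₂ = 349.3 / 4113 = 0.08492.

0.0849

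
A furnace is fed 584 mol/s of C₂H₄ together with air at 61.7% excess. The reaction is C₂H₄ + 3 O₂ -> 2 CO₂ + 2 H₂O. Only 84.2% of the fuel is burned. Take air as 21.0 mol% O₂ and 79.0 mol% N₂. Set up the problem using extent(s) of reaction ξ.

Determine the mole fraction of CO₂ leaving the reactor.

Stoichiometric O₂ = 3 × 584 = 1752 mol/s; O₂ fed = 1752 × 1.617 = 2833 mol/s.
N₂ fed = 2833 × 79/21 = 10660 mol/s.
Fuel reacted = 0.842 × 584 → ξ = 491.7 mol/s.
Outlet (n = n₀ + ν ξ):
  C₂H₄: 584 − 1(491.7) = 92.27
  O₂: 2833 − 3(491.7) = 1358
  N₂: 10660 (inert)
  CO₂: 0 + 2(491.7) = 983.5
  H₂O: 0 + 2(491.7) = 983.5
Total out = 14070 mol/s; y_CO₂ = 983.5 / 14070 = 0.06988.

0.0699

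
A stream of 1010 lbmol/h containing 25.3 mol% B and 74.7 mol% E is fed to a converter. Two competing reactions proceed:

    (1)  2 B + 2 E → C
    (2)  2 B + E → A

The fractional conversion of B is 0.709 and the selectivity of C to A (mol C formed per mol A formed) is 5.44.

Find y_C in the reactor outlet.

0.102

Conversion of B: B consumed = 0.709 × 255.5 = 181.2 lbmol/h = 2ξ₁ + 2ξ₂.
Selectivity: 1ξ₁ / (1ξ₂) = 5.44 → ξ₁ = 5.44 ξ₂.
Substitute: (2·5.44 + 2) ξ₂ = 181.2 → ξ₂ = 14.07 lbmol/h, ξ₁ = 76.52 lbmol/h.
Outlet amounts (n = n₀ + Σ ν·ξ):
  B: 255.5 − 2(76.52) − 2(14.07) = 74.36
  E: 754.5 − 2(76.52) − 1(14.07) = 587.4
  C: 0 + 1(76.52) = 76.52
  A: 0 + 1(14.07) = 14.07
Total out = 752.3 lbmol/h; y_C = 76.52 / 752.3 = 0.1017.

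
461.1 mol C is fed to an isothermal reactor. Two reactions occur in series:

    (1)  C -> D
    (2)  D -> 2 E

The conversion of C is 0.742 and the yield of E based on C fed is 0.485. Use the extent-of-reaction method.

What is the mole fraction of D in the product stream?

0.402

Conversion of C: C consumed = 1ξ₁ = 0.742 × 461.1 → ξ₁ = 342.1 mol.
Yield of E: 2ξ₂ / 461.1 = 0.485 → ξ₂ = 111.8 mol.
Outlet amounts (n = n₀ + Σ ν·ξ):
  C: 461.1 − 1(342.1) = 119
  D: 0 + 1(342.1) − 1(111.8) = 230.3
  E: 0 + 2(111.8) = 223.6
Total out = 572.9 mol; y_D = 230.3 / 572.9 = 0.402.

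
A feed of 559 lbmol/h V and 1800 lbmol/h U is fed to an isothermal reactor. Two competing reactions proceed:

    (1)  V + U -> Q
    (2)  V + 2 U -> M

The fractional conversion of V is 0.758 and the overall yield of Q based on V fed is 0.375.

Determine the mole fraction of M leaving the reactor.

Yield of Q: 1ξ₁ / 559 = 0.375 → ξ₁ = 209.6 lbmol/h.
Conversion of V: 1ξ₁ + 1ξ₂ = 0.758 × 559 = 423.7 → ξ₂ = 214.1 lbmol/h.
Outlet amounts (n = n₀ + Σ ν·ξ):
  V: 559 − 1(209.6) − 1(214.1) = 135.3
  U: 1800 − 1(209.6) − 2(214.1) = 1162
  Q: 0 + 1(209.6) = 209.6
  M: 0 + 1(214.1) = 214.1
Total out = 1721 lbmol/h; y_M = 214.1 / 1721 = 0.1244.

0.124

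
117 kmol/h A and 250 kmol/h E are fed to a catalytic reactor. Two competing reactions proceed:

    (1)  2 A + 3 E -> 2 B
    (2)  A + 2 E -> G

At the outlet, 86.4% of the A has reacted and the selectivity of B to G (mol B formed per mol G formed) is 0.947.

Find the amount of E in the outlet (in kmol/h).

Conversion of A: A consumed = 0.864 × 117 = 101.1 kmol/h = 2ξ₁ + 1ξ₂.
Selectivity: 2ξ₁ / (1ξ₂) = 0.947 → ξ₁ = 0.4735 ξ₂.
Substitute: (2·0.4735 + 1) ξ₂ = 101.1 → ξ₂ = 51.92 kmol/h, ξ₁ = 24.58 kmol/h.
Outlet amounts (n = n₀ + Σ ν·ξ):
  A: 117 − 2(24.58) − 1(51.92) = 15.91
  E: 250 − 3(24.58) − 2(51.92) = 72.41
  B: 0 + 2(24.58) = 49.17
  G: 0 + 1(51.92) = 51.92

72.4 kmol/h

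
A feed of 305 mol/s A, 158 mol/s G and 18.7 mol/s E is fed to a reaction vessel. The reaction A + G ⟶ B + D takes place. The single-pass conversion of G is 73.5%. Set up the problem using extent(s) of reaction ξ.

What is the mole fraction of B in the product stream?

0.241

G reacted = 0.735 × 158 = 116.1 mol/s; ν_G = −1, so ξ = 116.1/1 = 116.1 mol/s.
Outlet amounts (n = n₀ + ν ξ):
  A: 305 − 1(116.1) = 188.9
  G: 158 − 1(116.1) = 41.87
  B: 0 + 1(116.1) = 116.1
  D: 0 + 1(116.1) = 116.1
  E: 18.7 (inert)
Total out = 481.7 mol/s; y_B = 116.1 / 481.7 = 0.2411.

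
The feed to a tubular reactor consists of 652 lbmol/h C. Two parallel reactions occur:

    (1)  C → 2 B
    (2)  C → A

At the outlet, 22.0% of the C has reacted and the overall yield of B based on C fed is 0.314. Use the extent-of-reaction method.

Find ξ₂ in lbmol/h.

ξ₂ = 41.1 lbmol/h

Yield of B: 2ξ₁ / 652 = 0.314 → ξ₁ = 102.4 lbmol/h.
Conversion of C: 1ξ₁ + 1ξ₂ = 0.22 × 652 = 143.4 → ξ₂ = 41.08 lbmol/h.
Outlet amounts (n = n₀ + Σ ν·ξ):
  C: 652 − 1(102.4) − 1(41.08) = 508.6
  B: 0 + 2(102.4) = 204.7
  A: 0 + 1(41.08) = 41.08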